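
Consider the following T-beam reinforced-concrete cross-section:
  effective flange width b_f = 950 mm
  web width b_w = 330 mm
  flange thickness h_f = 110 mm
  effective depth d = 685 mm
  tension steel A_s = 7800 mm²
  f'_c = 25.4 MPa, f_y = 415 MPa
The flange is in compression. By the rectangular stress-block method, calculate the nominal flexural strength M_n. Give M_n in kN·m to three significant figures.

Tension: T = A_s f_y = 7800 × 415 = 3237000 N.
Try a within the flange: a = T/(0.85 f'_c b_f) = 3237000/(0.85 × 25.4 × 950) = 157.82 mm.
a = 157.82 > h_f = 110 mm: the block extends into the web. Split into flange-overhang and web parts.
C_f = 0.85 f'_c (b_f − b_w) h_f = 0.85 × 25.4 × (950 − 330) × 110 = 1472438 N.
Remaining web compression depth: a_w = (T − C_f)/(0.85 f'_c b_w) = (3237000 − 1472438)/(0.85 × 25.4 × 330) = 247.67 mm.
M_n = C_f(d − h_f/2) + (T − C_f)(d − a_w/2) = 1472438 × (685 − 55) + 1764562 × (685 − 123.835) = 927.64 + 990.21 = 1917.85 × 10⁶ N·mm.
M_n = 1917.85 kN·m.

M_n ≈ 1920 kN·m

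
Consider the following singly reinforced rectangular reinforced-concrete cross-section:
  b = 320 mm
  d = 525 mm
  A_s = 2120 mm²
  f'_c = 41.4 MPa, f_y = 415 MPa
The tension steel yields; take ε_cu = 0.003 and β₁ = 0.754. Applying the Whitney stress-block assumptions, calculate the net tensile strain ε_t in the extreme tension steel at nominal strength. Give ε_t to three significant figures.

ε_t ≈ 0.0122

a = A_s f_y/(0.85 f'_c b) = 78.13 mm.
β₁ = 0.754, so c = a/β₁ = 78.13/0.754 = 103.62 mm.
From the linear strain diagram with ε_cu = 0.003: ε_t = 0.003 (d − c)/c = 0.003 × (525 − 103.62)/103.62 = 0.0122.
Since ε_t ≥ 0.005, the section is tension-controlled.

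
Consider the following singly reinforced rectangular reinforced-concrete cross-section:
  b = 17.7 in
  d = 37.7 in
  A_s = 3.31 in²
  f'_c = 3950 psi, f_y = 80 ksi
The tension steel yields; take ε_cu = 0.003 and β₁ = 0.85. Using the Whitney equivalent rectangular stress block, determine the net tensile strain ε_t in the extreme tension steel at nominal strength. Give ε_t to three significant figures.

a = A_s f_y/(0.85 f'_c b) = 4.456 in.
β₁ = 0.85, so c = a/β₁ = 4.456/0.85 = 5.242 in.
From the linear strain diagram with ε_cu = 0.003: ε_t = 0.003 (d − c)/c = 0.003 × (37.7 − 5.242)/5.242 = 0.0186.
Since ε_t ≥ 0.005, the section is tension-controlled.

ε_t ≈ 0.0186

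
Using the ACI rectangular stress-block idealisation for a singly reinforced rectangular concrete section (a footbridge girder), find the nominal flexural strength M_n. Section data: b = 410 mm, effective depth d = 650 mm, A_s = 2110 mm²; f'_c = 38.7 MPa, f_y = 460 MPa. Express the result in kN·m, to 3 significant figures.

T = A_s f_y = 2110 × 460 = 970600 N = 970.6 kN.
From C = T: a = T/(0.85 f'_c b) = 970600/(0.85 × 38.7 × 410) = 71.97 mm.
M_n = T(d − a/2) = 970.6 kN × (650 − 35.985) mm = 595.96 kN·m.

M_n ≈ 596 kN·m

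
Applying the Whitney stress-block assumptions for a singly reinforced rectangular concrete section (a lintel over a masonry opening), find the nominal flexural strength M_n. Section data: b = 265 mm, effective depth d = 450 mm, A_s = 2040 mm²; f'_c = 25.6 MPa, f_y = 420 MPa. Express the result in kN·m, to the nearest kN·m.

T = A_s f_y = 2040 × 420 = 856800 N = 856.8 kN.
From C = T: a = T/(0.85 f'_c b) = 856800/(0.85 × 25.6 × 265) = 148.58 mm.
M_n = T(d − a/2) = 856.8 kN × (450 − 74.29) mm = 321.91 kN·m.

M_n ≈ 322 kN·m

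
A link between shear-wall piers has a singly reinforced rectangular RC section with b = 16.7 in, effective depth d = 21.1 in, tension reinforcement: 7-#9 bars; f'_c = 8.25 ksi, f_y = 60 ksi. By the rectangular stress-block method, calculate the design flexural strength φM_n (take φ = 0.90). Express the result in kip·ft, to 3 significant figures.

φM_n ≈ 608 kip·ft

A_s = 7 × 1 = 7 in².
T = A_s f_y = 7 × 60 = 420 kips.
a = T/(0.85 f'_c b) = 420/(0.85 × 8.25 × 16.7) = 3.586 in.
M_n = T(d − a/2) = 420 × (21.1 − 1.793) = 8108.9 kip·in = 8108.9/12 = 675.74 kip·ft.
φM_n = 0.90 × 675.74 = 608.17 kip·ft.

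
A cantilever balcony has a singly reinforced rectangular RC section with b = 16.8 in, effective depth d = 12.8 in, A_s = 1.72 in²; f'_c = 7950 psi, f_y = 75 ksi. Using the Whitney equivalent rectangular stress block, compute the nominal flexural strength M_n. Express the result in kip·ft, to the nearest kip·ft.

M_n ≈ 131 kip·ft

T = A_s f_y = 1.72 × 75 = 129 kips.
a = T/(0.85 f'_c b) = 129/(0.85 × 7.95 × 16.8) = 1.136 in.
M_n = T(d − a/2) = 129 × (12.8 − 0.568) = 1577.9 kip·in = 1577.9/12 = 131.49 kip·ft.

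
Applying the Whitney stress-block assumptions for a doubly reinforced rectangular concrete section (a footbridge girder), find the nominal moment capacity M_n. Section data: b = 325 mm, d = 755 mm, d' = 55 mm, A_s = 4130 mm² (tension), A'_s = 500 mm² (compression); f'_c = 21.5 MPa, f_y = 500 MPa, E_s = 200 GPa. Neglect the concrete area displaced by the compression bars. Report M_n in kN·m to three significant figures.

Assume both tension and compression steel yield.
Net tension couple steel: A_s − A'_s = 3630 mm².
a = (A_s − A'_s) f_y / (0.85 f'_c b) = 1815000/(0.85 × 21.5 × 325) = 305.59 mm.
c = a/β₁ = 305.59/0.85 = 359.52 mm; ε'_s = 0.003(c − d')/c = 0.0025 ≥ f_y/E_s = 0.0025, so compression steel does yield.
M_n = (A_s − A'_s) f_y (d − a/2) + A'_s f_y (d − d') = [1815000 × (755 − 152.795) + 250000 × (755 − 55)] × 10⁻⁶ = 1093.00 + 175.00 = 1268.00 kN·m.

M_n ≈ 1270 kN·m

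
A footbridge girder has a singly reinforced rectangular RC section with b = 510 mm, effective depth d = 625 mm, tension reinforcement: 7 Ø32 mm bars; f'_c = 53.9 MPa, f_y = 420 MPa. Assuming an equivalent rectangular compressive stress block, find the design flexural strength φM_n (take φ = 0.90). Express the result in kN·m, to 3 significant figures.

A_s = 7 × 804 = 5628 mm².
T = A_s f_y = 5628 × 420 = 2363760 N = 2363.76 kN.
From C = T: a = T/(0.85 f'_c b) = 2363760/(0.85 × 53.9 × 510) = 101.16 mm.
M_n = T(d − a/2) = 2363.76 kN × (625 − 50.58) mm = 1357.79 kN·m.
φM_n = 0.90 × 1357.79 = 1222.01 kN·m.

φM_n ≈ 1220 kN·m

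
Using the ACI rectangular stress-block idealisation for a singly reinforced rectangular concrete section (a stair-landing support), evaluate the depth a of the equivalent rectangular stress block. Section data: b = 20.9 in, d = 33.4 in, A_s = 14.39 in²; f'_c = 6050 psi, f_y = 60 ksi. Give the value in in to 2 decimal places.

T = A_s f_y = 14.39 × 60 = 863.4 kips.
a = T/(0.85 f'_c b) = 863.4/(0.85 × 6.05 × 20.9) = 8.03 in.

a ≈ 8.03 in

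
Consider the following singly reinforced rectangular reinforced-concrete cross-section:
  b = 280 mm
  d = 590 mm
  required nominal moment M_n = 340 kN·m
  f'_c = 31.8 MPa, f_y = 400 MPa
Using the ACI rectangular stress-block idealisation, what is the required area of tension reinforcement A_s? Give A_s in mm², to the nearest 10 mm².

With M_n = 0.85 f'_c a b (d − a/2), solve the quadratic for a:
a = d − √(d² − 2M_n/(0.85 f'_c b)) = 590 − √(590² − 2 × 340×10⁶/(0.85 × 31.8 × 280)) = 81.81 mm.
A_s = 0.85 f'_c a b / f_y = 0.85 × 31.8 × 81.81 × 280 / 400 = 1547.9 mm².

A_s ≈ 1550 mm²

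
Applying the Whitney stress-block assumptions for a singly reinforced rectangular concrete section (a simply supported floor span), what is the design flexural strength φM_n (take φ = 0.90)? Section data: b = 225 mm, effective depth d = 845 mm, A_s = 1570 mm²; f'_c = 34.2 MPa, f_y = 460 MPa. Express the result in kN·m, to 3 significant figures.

T = A_s f_y = 1570 × 460 = 722200 N = 722.2 kN.
From C = T: a = T/(0.85 f'_c b) = 722200/(0.85 × 34.2 × 225) = 110.42 mm.
M_n = T(d − a/2) = 722.2 kN × (845 − 55.21) mm = 570.39 kN·m.
φM_n = 0.90 × 570.39 = 513.35 kN·m.

φM_n ≈ 513 kN·m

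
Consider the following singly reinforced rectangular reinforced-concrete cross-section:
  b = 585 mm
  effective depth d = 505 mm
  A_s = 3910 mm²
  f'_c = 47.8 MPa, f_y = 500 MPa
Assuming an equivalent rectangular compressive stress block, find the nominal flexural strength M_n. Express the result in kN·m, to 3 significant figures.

M_n ≈ 907 kN·m

T = A_s f_y = 3910 × 500 = 1955000 N = 1955 kN.
From C = T: a = T/(0.85 f'_c b) = 1955000/(0.85 × 47.8 × 585) = 82.25 mm.
M_n = T(d − a/2) = 1955 kN × (505 − 41.125) mm = 906.88 kN·m.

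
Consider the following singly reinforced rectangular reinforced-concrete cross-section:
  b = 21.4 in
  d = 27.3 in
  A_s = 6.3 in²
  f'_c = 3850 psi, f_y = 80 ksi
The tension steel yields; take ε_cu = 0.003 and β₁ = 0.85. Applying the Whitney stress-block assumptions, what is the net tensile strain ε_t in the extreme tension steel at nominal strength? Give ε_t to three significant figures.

a = A_s f_y/(0.85 f'_c b) = 7.197 in.
β₁ = 0.85, so c = a/β₁ = 7.197/0.85 = 8.467 in.
From the linear strain diagram with ε_cu = 0.003: ε_t = 0.003 (d − c)/c = 0.003 × (27.3 − 8.467)/8.467 = 0.00667.
Since ε_t ≥ 0.005, the section is tension-controlled.

ε_t ≈ 0.00667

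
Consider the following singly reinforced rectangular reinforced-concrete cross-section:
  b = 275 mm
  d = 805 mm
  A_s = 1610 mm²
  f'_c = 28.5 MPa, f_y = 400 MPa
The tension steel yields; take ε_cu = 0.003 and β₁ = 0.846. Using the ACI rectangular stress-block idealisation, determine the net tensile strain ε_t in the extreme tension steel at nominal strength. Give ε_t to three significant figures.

ε_t ≈ 0.0181

a = A_s f_y/(0.85 f'_c b) = 96.67 mm.
β₁ = 0.846, so c = a/β₁ = 96.67/0.846 = 114.27 mm.
From the linear strain diagram with ε_cu = 0.003: ε_t = 0.003 (d − c)/c = 0.003 × (805 − 114.27)/114.27 = 0.0181.
Since ε_t ≥ 0.005, the section is tension-controlled.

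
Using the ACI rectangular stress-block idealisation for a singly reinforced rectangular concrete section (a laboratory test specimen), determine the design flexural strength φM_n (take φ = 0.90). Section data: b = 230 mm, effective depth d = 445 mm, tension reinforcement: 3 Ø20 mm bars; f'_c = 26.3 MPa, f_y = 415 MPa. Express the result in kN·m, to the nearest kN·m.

A_s = 3 × 314 = 942 mm².
T = A_s f_y = 942 × 415 = 390930 N = 390.93 kN.
From C = T: a = T/(0.85 f'_c b) = 390930/(0.85 × 26.3 × 230) = 76.03 mm.
M_n = T(d − a/2) = 390.93 kN × (445 − 38.015) mm = 159.10 kN·m.
φM_n = 0.90 × 159.10 = 143.19 kN·m.

φM_n ≈ 143 kN·m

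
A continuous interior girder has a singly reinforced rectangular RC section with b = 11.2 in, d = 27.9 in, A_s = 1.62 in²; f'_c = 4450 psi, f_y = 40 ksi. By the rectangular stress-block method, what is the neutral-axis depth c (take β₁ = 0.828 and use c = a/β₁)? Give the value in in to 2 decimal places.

c ≈ 1.85 in

T = A_s f_y = 1.62 × 40 = 64.8 kips.
a = T/(0.85 f'_c b) = 64.8/(0.85 × 4.45 × 11.2) = 1.5296 in.
With β₁ = 0.828, c = a/β₁ = 1.5296/0.828 = 1.85 in.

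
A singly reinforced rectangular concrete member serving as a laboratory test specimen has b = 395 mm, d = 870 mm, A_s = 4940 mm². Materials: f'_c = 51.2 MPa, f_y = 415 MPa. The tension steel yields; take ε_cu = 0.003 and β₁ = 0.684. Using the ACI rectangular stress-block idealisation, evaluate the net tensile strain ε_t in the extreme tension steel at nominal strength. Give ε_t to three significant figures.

a = A_s f_y/(0.85 f'_c b) = 119.26 mm.
β₁ = 0.684, so c = a/β₁ = 119.26/0.684 = 174.36 mm.
From the linear strain diagram with ε_cu = 0.003: ε_t = 0.003 (d − c)/c = 0.003 × (870 − 174.36)/174.36 = 0.0120.
Since ε_t ≥ 0.005, the section is tension-controlled.

ε_t ≈ 0.0120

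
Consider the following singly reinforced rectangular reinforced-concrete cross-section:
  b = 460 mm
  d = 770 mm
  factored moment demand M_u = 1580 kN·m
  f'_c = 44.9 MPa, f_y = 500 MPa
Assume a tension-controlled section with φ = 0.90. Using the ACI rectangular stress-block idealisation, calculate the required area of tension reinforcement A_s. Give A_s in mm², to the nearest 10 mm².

M_n = M_u/φ = 1580/0.90 = 1755.56 kN·m.
With M_n = 0.85 f'_c a b (d − a/2), solve the quadratic for a:
a = d − √(d² − 2M_n/(0.85 f'_c b)) = 770 − √(770² − 2 × 1755.56×10⁶/(0.85 × 44.9 × 460)) = 143.18 mm.
A_s = 0.85 f'_c a b / f_y = 0.85 × 44.9 × 143.18 × 460 / 500 = 5027.3 mm².

A_s ≈ 5030 mm²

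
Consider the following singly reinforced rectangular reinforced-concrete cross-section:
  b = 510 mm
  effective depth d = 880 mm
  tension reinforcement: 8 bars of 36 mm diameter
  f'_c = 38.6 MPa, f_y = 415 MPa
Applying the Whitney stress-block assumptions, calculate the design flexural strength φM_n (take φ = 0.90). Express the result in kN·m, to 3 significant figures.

A_s = 8 × 1018 = 8144 mm².
T = A_s f_y = 8144 × 415 = 3379760 N = 3379.76 kN.
From C = T: a = T/(0.85 f'_c b) = 3379760/(0.85 × 38.6 × 510) = 201.98 mm.
M_n = T(d − a/2) = 3379.76 kN × (880 − 100.99) mm = 2632.87 kN·m.
φM_n = 0.90 × 2632.87 = 2369.58 kN·m.

φM_n ≈ 2370 kN·m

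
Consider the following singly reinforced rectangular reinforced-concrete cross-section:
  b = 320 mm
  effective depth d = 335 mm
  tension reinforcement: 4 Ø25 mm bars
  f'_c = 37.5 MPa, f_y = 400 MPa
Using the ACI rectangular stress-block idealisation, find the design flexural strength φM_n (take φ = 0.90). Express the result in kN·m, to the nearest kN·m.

A_s = 4 × 491 = 1964 mm².
T = A_s f_y = 1964 × 400 = 785600 N = 785.6 kN.
From C = T: a = T/(0.85 f'_c b) = 785600/(0.85 × 37.5 × 320) = 77.02 mm.
M_n = T(d − a/2) = 785.6 kN × (335 − 38.51) mm = 232.92 kN·m.
φM_n = 0.90 × 232.92 = 209.63 kN·m.

φM_n ≈ 210 kN·m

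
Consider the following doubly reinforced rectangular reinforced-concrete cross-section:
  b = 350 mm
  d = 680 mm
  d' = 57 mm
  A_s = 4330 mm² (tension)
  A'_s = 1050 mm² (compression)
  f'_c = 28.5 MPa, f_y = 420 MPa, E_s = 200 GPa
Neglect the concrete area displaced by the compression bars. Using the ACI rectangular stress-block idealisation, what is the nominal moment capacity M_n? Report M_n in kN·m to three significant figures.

M_n ≈ 1100 kN·m

Assume both tension and compression steel yield.
Net tension couple steel: A_s − A'_s = 3280 mm².
a = (A_s − A'_s) f_y / (0.85 f'_c b) = 1377600/(0.85 × 28.5 × 350) = 162.48 mm.
c = a/β₁ = 162.48/0.846 = 192.06 mm; ε'_s = 0.003(c − d')/c = 0.0021 ≥ f_y/E_s = 0.0021, so compression steel does yield.
M_n = (A_s − A'_s) f_y (d − a/2) + A'_s f_y (d − d') = [1377600 × (680 − 81.24) + 441000 × (680 − 57)] × 10⁻⁶ = 824.85 + 274.74 = 1099.59 kN·m.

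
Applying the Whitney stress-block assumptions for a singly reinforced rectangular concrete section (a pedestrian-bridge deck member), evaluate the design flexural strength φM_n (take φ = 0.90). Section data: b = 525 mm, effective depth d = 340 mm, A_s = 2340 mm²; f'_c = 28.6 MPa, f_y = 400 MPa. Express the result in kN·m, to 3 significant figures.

T = A_s f_y = 2340 × 400 = 936000 N = 936 kN.
From C = T: a = T/(0.85 f'_c b) = 936000/(0.85 × 28.6 × 525) = 73.34 mm.
M_n = T(d − a/2) = 936 kN × (340 − 36.67) mm = 283.92 kN·m.
φM_n = 0.90 × 283.92 = 255.53 kN·m.

φM_n ≈ 256 kN·m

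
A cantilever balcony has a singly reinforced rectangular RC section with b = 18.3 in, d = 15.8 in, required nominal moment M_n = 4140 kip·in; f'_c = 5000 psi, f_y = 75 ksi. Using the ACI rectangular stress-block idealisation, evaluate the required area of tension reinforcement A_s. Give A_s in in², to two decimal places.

A_s ≈ 3.98 in²

From M_n = 0.85 f'_c a b (d − a/2):
a = d − √(d² − 2M_n/(0.85 f'_c b)) = 15.8 − √(15.8² − 2 × 4140/(0.85 × 5 × 18.3)) = 3.834 in.
A_s = 0.85 f'_c a b / f_y = 0.85 × 5 × 3.834 × 18.3 / 75 = 3.976 in².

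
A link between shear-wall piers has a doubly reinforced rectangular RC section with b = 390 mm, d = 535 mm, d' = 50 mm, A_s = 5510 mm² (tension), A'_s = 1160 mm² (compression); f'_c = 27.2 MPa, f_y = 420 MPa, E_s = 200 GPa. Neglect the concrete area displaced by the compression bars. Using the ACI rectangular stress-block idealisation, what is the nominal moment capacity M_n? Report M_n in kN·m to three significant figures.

Assume both tension and compression steel yield.
Net tension couple steel: A_s − A'_s = 4350 mm².
a = (A_s − A'_s) f_y / (0.85 f'_c b) = 1827000/(0.85 × 27.2 × 390) = 202.62 mm.
c = a/β₁ = 202.62/0.85 = 238.38 mm; ε'_s = 0.003(c − d')/c = 0.0024 ≥ f_y/E_s = 0.0021, so compression steel does yield.
M_n = (A_s − A'_s) f_y (d − a/2) + A'_s f_y (d − d') = [1827000 × (535 − 101.31) + 487200 × (535 − 50)] × 10⁻⁶ = 792.35 + 236.29 = 1028.64 kN·m.

M_n ≈ 1030 kN·m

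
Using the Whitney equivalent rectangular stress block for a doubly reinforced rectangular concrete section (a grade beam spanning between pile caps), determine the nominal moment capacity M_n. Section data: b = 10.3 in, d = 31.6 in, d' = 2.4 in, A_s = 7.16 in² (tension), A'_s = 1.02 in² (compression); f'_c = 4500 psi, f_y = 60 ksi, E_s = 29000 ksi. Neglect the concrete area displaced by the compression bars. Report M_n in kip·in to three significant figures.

M_n ≈ 11700 kip·in

Assume both steels yield.
a = (A_s − A'_s) f_y/(0.85 f'_c b) = (7.16 − 1.02) × 60/(0.85 × 4.5 × 10.3) = 9.351 in.
c = a/β₁ = 9.351/0.825 = 11.335 in; ε'_s = 0.003(c − d')/c = 0.0024 ≥ ε_y = 0.0021, so the compression steel yields.
M_n = (A_s − A'_s) f_y (d − a/2) + A'_s f_y (d − d') = 368.4 × (31.6 − 4.6755) + 61.2 × (31.6 − 2.4) = 9919.0 + 1787.0 = 11706.0 kip·in.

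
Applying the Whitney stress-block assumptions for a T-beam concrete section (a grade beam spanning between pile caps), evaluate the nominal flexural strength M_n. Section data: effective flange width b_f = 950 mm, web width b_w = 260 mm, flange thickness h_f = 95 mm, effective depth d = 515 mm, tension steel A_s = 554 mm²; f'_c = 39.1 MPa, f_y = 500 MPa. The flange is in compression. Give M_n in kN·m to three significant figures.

M_n ≈ 141 kN·m

Tension: T = A_s f_y = 554 × 500 = 277000 N.
Try a within the flange: a = T/(0.85 f'_c b_f) = 277000/(0.85 × 39.1 × 950) = 8.77 mm.
Since a = 8.77 ≤ h_f = 95 mm, the stress block lies entirely in the flange; analyse as a rectangular beam of width b_f.
M_n = T(d − a/2) = 277000 × (515 − 4.385) = 141.44 × 10⁶ N·mm.
M_n = 141.44 kN·m.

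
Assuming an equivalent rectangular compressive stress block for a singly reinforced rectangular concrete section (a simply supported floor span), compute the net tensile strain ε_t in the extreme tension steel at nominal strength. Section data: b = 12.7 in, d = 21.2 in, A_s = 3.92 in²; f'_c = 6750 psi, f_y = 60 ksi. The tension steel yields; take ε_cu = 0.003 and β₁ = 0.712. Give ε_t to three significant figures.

ε_t ≈ 0.0110

a = A_s f_y/(0.85 f'_c b) = 3.228 in.
β₁ = 0.712, so c = a/β₁ = 3.228/0.712 = 4.534 in.
From the linear strain diagram with ε_cu = 0.003: ε_t = 0.003 (d − c)/c = 0.003 × (21.2 − 4.534)/4.534 = 0.0110.
Since ε_t ≥ 0.005, the section is tension-controlled.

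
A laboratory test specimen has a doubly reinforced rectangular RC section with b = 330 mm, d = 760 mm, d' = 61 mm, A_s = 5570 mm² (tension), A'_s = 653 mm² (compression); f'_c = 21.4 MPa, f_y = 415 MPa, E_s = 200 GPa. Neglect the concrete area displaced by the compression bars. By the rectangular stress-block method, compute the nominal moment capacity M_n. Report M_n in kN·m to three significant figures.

M_n ≈ 1390 kN·m

Assume both tension and compression steel yield.
Net tension couple steel: A_s − A'_s = 4917 mm².
a = (A_s − A'_s) f_y / (0.85 f'_c b) = 2040555/(0.85 × 21.4 × 330) = 339.94 mm.
c = a/β₁ = 339.94/0.85 = 399.93 mm; ε'_s = 0.003(c − d')/c = 0.0025 ≥ f_y/E_s = 0.0021, so compression steel does yield.
M_n = (A_s − A'_s) f_y (d − a/2) + A'_s f_y (d − d') = [2040555 × (760 − 169.97) + 270995 × (760 − 61)] × 10⁻⁶ = 1203.99 + 189.43 = 1393.42 kN·m.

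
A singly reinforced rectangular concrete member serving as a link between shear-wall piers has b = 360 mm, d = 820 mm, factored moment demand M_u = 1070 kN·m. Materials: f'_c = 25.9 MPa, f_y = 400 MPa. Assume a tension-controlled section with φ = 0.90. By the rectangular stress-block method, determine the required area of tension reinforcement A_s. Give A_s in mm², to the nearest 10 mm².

M_n = M_u/φ = 1070/0.90 = 1188.89 kN·m.
With M_n = 0.85 f'_c a b (d − a/2), solve the quadratic for a:
a = d − √(d² − 2M_n/(0.85 f'_c b)) = 820 − √(820² − 2 × 1188.89×10⁶/(0.85 × 25.9 × 360)) = 209.77 mm.
A_s = 0.85 f'_c a b / f_y = 0.85 × 25.9 × 209.77 × 360 / 400 = 4156.3 mm².

A_s ≈ 4160 mm²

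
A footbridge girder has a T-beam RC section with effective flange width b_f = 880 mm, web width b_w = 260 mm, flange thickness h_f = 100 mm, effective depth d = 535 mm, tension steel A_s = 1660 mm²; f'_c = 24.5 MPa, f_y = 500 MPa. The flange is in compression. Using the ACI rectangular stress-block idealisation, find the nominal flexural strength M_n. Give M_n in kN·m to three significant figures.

Tension: T = A_s f_y = 1660 × 500 = 830000 N.
Try a within the flange: a = T/(0.85 f'_c b_f) = 830000/(0.85 × 24.5 × 880) = 45.29 mm.
Since a = 45.29 ≤ h_f = 100 mm, the stress block lies entirely in the flange; analyse as a rectangular beam of width b_f.
M_n = T(d − a/2) = 830000 × (535 − 22.645) = 425.25 × 10⁶ N·mm.
M_n = 425.25 kN·m.

M_n ≈ 425 kN·m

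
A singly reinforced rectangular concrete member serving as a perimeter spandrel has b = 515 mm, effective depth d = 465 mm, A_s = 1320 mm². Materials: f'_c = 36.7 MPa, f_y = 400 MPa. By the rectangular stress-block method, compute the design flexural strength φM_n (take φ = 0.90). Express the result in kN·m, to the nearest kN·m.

φM_n ≈ 213 kN·m

T = A_s f_y = 1320 × 400 = 528000 N = 528 kN.
From C = T: a = T/(0.85 f'_c b) = 528000/(0.85 × 36.7 × 515) = 32.87 mm.
M_n = T(d − a/2) = 528 kN × (465 − 16.435) mm = 236.84 kN·m.
φM_n = 0.90 × 236.84 = 213.16 kN·m.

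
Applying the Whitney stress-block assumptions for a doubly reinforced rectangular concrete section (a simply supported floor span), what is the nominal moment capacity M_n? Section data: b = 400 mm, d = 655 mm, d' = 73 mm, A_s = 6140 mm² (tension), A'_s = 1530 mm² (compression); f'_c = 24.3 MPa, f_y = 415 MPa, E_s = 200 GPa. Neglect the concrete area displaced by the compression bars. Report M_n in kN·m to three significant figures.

M_n ≈ 1400 kN·m

Assume both tension and compression steel yield.
Net tension couple steel: A_s − A'_s = 4610 mm².
a = (A_s − A'_s) f_y / (0.85 f'_c b) = 1913150/(0.85 × 24.3 × 400) = 231.56 mm.
c = a/β₁ = 231.56/0.85 = 272.42 mm; ε'_s = 0.003(c − d')/c = 0.0022 ≥ f_y/E_s = 0.0021, so compression steel does yield.
M_n = (A_s − A'_s) f_y (d − a/2) + A'_s f_y (d − d') = [1913150 × (655 − 115.78) + 634950 × (655 − 73)] × 10⁻⁶ = 1031.61 + 369.54 = 1401.15 kN·m.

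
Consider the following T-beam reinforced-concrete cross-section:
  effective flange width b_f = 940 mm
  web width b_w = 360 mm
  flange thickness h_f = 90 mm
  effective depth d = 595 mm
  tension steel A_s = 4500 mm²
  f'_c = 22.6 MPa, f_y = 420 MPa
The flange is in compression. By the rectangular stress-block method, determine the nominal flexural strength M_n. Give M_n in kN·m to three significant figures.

M_n ≈ 1020 kN·m

Tension: T = A_s f_y = 4500 × 420 = 1890000 N.
Try a within the flange: a = T/(0.85 f'_c b_f) = 1890000/(0.85 × 22.6 × 940) = 104.67 mm.
a = 104.67 > h_f = 90 mm: the block extends into the web. Split into flange-overhang and web parts.
C_f = 0.85 f'_c (b_f − b_w) h_f = 0.85 × 22.6 × (940 − 360) × 90 = 1002762 N.
Remaining web compression depth: a_w = (T − C_f)/(0.85 f'_c b_w) = (1890000 − 1002762)/(0.85 × 22.6 × 360) = 128.30 mm.
M_n = C_f(d − h_f/2) + (T − C_f)(d − a_w/2) = 1002762 × (595 − 45) + 887238 × (595 − 64.15) = 551.52 + 470.99 = 1022.51 × 10⁶ N·mm.
M_n = 1022.51 kN·m.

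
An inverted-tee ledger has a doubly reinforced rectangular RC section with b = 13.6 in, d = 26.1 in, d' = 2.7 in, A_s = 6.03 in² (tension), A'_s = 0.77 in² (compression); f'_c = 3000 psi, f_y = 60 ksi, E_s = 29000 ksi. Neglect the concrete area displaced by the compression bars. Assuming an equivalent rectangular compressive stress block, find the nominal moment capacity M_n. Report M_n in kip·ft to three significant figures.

M_n ≈ 657 kip·ft

Assume both steels yield.
a = (A_s − A'_s) f_y/(0.85 f'_c b) = (6.03 − 0.77) × 60/(0.85 × 3 × 13.6) = 9.100 in.
c = a/β₁ = 9.100/0.85 = 10.706 in; ε'_s = 0.003(c − d')/c = 0.0022 ≥ ε_y = 0.0021, so the compression steel yields.
M_n = (A_s − A'_s) f_y (d − a/2) + A'_s f_y (d − d') = 315.6 × (26.1 − 4.55) + 46.2 × (26.1 − 2.7) = 6801.2 + 1081.1 = 7882.3 kip·in = 7882.3/12 = 656.86 kip·ft.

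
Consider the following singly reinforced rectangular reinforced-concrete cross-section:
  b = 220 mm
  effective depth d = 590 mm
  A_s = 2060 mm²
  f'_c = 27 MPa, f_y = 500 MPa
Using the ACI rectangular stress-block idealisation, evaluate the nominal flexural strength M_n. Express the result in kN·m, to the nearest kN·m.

M_n ≈ 503 kN·m

T = A_s f_y = 2060 × 500 = 1030000 N = 1030 kN.
From C = T: a = T/(0.85 f'_c b) = 1030000/(0.85 × 27 × 220) = 204.00 mm.
M_n = T(d − a/2) = 1030 kN × (590 − 102) mm = 502.64 kN·m.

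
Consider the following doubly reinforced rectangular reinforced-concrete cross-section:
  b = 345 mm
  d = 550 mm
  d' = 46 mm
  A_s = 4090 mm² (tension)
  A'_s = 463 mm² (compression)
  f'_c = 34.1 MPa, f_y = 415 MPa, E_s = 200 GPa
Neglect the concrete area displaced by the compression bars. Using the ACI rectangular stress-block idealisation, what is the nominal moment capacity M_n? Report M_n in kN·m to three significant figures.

M_n ≈ 811 kN·m

Assume both tension and compression steel yield.
Net tension couple steel: A_s − A'_s = 3627 mm².
a = (A_s − A'_s) f_y / (0.85 f'_c b) = 1505205/(0.85 × 34.1 × 345) = 150.52 mm.
c = a/β₁ = 150.52/0.806 = 186.75 mm; ε'_s = 0.003(c − d')/c = 0.0023 ≥ f_y/E_s = 0.0021, so compression steel does yield.
M_n = (A_s − A'_s) f_y (d − a/2) + A'_s f_y (d − d') = [1505205 × (550 − 75.26) + 192145 × (550 − 46)] × 10⁻⁶ = 714.58 + 96.84 = 811.42 kN·m.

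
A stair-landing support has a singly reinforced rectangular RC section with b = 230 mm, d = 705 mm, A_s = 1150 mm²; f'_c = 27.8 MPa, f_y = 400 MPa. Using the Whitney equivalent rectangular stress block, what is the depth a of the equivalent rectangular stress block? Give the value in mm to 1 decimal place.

T = A_s f_y = 1150 × 400 = 460000 N = 460 kN.
Setting C = 0.85 f'_c a b equal to T: a = 460000/(0.85 × 27.8 × 230) = 84.6 mm.

a ≈ 84.6 mm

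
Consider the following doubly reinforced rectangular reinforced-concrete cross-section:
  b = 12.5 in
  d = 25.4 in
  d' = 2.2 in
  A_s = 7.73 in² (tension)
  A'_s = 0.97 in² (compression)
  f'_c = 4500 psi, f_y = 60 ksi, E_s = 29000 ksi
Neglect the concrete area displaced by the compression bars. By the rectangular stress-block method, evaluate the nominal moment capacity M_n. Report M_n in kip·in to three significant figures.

Assume both steels yield.
a = (A_s − A'_s) f_y/(0.85 f'_c b) = (7.73 − 0.97) × 60/(0.85 × 4.5 × 12.5) = 8.483 in.
c = a/β₁ = 8.483/0.825 = 10.282 in; ε'_s = 0.003(c − d')/c = 0.0024 ≥ ε_y = 0.0021, so the compression steel yields.
M_n = (A_s − A'_s) f_y (d − a/2) + A'_s f_y (d − d') = 405.6 × (25.4 − 4.2415) + 58.2 × (25.4 − 2.2) = 8581.9 + 1350.2 = 9932.1 kip·in.

M_n ≈ 9930 kip·in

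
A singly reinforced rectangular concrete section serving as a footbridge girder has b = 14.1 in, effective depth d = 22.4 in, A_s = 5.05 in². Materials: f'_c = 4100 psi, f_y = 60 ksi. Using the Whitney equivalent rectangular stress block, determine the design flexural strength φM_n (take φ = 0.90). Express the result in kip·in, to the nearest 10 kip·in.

T = A_s f_y = 5.05 × 60 = 303 kips.
a = T/(0.85 f'_c b) = 303/(0.85 × 4.1 × 14.1) = 6.166 in.
M_n = T(d − a/2) = 303 × (22.4 − 3.083) = 5853.1 kip·in.
φM_n = 0.90 × 5853.1 = 5267.8 kip·in.

φM_n ≈ 5270 kip·in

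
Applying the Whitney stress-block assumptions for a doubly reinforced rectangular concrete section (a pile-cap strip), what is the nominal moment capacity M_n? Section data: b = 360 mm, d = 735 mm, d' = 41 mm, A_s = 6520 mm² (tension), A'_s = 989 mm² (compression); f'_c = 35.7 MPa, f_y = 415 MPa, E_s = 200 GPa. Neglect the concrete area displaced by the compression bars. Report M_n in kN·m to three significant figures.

M_n ≈ 1730 kN·m

Assume both tension and compression steel yield.
Net tension couple steel: A_s − A'_s = 5531 mm².
a = (A_s − A'_s) f_y / (0.85 f'_c b) = 2295365/(0.85 × 35.7 × 360) = 210.12 mm.
c = a/β₁ = 210.12/0.795 = 264.30 mm; ε'_s = 0.003(c − d')/c = 0.0025 ≥ f_y/E_s = 0.0021, so compression steel does yield.
M_n = (A_s − A'_s) f_y (d − a/2) + A'_s f_y (d − d') = [2295365 × (735 − 105.06) + 410435 × (735 − 41)] × 10⁻⁶ = 1445.94 + 284.84 = 1730.78 kN·m.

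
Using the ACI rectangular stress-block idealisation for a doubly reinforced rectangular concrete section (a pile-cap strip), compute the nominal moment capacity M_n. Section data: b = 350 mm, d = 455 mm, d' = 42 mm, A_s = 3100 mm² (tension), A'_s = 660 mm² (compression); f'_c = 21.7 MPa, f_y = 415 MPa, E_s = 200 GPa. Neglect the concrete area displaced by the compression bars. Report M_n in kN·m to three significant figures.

Assume both tension and compression steel yield.
Net tension couple steel: A_s − A'_s = 2440 mm².
a = (A_s − A'_s) f_y / (0.85 f'_c b) = 1012600/(0.85 × 21.7 × 350) = 156.85 mm.
c = a/β₁ = 156.85/0.85 = 184.53 mm; ε'_s = 0.003(c − d')/c = 0.0023 ≥ f_y/E_s = 0.0021, so compression steel does yield.
M_n = (A_s − A'_s) f_y (d − a/2) + A'_s f_y (d − d') = [1012600 × (455 − 78.425) + 273900 × (455 − 42)] × 10⁻⁶ = 381.32 + 113.12 = 494.44 kN·m.

M_n ≈ 494 kN·m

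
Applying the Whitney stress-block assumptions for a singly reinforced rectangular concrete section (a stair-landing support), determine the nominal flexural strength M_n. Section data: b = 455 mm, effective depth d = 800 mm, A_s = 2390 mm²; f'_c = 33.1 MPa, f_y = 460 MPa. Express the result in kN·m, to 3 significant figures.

T = A_s f_y = 2390 × 460 = 1099400 N = 1099.4 kN.
From C = T: a = T/(0.85 f'_c b) = 1099400/(0.85 × 33.1 × 455) = 85.88 mm.
M_n = T(d − a/2) = 1099.4 kN × (800 − 42.94) mm = 832.31 kN·m.

M_n ≈ 832 kN·m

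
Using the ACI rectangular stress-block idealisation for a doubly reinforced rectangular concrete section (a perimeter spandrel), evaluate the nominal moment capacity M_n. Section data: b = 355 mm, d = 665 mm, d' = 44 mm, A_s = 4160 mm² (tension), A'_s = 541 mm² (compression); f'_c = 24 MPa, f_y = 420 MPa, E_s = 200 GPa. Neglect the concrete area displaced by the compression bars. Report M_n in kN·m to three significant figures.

M_n ≈ 992 kN·m

Assume both tension and compression steel yield.
Net tension couple steel: A_s − A'_s = 3619 mm².
a = (A_s − A'_s) f_y / (0.85 f'_c b) = 1519980/(0.85 × 24 × 355) = 209.88 mm.
c = a/β₁ = 209.88/0.85 = 246.92 mm; ε'_s = 0.003(c − d')/c = 0.0025 ≥ f_y/E_s = 0.0021, so compression steel does yield.
M_n = (A_s − A'_s) f_y (d − a/2) + A'_s f_y (d − d') = [1519980 × (665 − 104.94) + 227220 × (665 − 44)] × 10⁻⁶ = 851.28 + 141.10 = 992.38 kN·m.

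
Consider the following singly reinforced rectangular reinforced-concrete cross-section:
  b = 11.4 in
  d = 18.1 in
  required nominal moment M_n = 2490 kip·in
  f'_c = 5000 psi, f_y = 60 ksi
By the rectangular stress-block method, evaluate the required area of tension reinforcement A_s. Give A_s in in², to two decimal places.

A_s ≈ 2.51 in²

From M_n = 0.85 f'_c a b (d − a/2):
a = d − √(d² − 2M_n/(0.85 f'_c b)) = 18.1 − √(18.1² − 2 × 2490/(0.85 × 5 × 11.4)) = 3.106 in.
A_s = 0.85 f'_c a b / f_y = 0.85 × 5 × 3.106 × 11.4 / 60 = 2.508 in².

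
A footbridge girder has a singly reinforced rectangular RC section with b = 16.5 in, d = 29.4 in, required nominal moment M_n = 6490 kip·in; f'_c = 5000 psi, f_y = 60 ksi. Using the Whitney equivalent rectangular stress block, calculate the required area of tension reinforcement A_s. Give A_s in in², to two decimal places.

A_s ≈ 3.90 in²

From M_n = 0.85 f'_c a b (d − a/2):
a = d − √(d² − 2M_n/(0.85 f'_c b)) = 29.4 − √(29.4² − 2 × 6490/(0.85 × 5 × 16.5)) = 3.337 in.
A_s = 0.85 f'_c a b / f_y = 0.85 × 5 × 3.337 × 16.5 / 60 = 3.900 in².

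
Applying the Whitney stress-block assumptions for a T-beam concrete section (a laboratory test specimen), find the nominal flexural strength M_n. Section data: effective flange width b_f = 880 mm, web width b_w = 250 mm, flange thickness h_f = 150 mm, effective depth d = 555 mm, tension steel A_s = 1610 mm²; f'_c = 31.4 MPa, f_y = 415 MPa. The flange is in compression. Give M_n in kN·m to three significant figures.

M_n ≈ 361 kN·m

Tension: T = A_s f_y = 1610 × 415 = 668150 N.
Try a within the flange: a = T/(0.85 f'_c b_f) = 668150/(0.85 × 31.4 × 880) = 28.45 mm.
Since a = 28.45 ≤ h_f = 150 mm, the stress block lies entirely in the flange; analyse as a rectangular beam of width b_f.
M_n = T(d − a/2) = 668150 × (555 − 14.225) = 361.32 × 10⁶ N·mm.
M_n = 361.32 kN·m.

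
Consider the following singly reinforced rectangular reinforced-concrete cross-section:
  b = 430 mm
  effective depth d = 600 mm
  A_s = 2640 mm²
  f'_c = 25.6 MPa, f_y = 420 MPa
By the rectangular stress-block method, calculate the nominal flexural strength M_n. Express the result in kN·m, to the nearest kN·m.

T = A_s f_y = 2640 × 420 = 1108800 N = 1108.8 kN.
From C = T: a = T/(0.85 f'_c b) = 1108800/(0.85 × 25.6 × 430) = 118.50 mm.
M_n = T(d − a/2) = 1108.8 kN × (600 − 59.25) mm = 599.58 kN·m.

M_n ≈ 600 kN·m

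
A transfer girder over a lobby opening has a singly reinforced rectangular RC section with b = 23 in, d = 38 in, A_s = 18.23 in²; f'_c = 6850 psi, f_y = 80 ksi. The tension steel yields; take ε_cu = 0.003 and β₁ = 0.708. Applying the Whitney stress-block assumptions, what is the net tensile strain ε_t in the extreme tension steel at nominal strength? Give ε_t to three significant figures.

a = A_s f_y/(0.85 f'_c b) = 10.890 in.
β₁ = 0.708, so c = a/β₁ = 10.890/0.708 = 15.381 in.
From the linear strain diagram with ε_cu = 0.003: ε_t = 0.003 (d − c)/c = 0.003 × (38 − 15.381)/15.381 = 0.00441.
ε_t is between 0.004 and 0.005 — transition zone.

ε_t ≈ 0.00441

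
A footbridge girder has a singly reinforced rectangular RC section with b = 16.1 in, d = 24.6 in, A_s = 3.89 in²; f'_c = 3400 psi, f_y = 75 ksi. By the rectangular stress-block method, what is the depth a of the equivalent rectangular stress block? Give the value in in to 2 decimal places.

T = A_s f_y = 3.89 × 75 = 291.75 kips.
a = T/(0.85 f'_c b) = 291.75/(0.85 × 3.4 × 16.1) = 6.27 in.

a ≈ 6.27 in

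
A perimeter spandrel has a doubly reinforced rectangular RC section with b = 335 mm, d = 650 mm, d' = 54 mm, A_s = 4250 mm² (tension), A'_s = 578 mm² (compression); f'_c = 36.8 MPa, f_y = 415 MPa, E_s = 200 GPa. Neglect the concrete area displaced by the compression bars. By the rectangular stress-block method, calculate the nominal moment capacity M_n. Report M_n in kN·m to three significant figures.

M_n ≈ 1020 kN·m

Assume both tension and compression steel yield.
Net tension couple steel: A_s − A'_s = 3672 mm².
a = (A_s − A'_s) f_y / (0.85 f'_c b) = 1523880/(0.85 × 36.8 × 335) = 145.43 mm.
c = a/β₁ = 145.43/0.787 = 184.79 mm; ε'_s = 0.003(c − d')/c = 0.0021 ≥ f_y/E_s = 0.0021, so compression steel does yield.
M_n = (A_s − A'_s) f_y (d − a/2) + A'_s f_y (d − d') = [1523880 × (650 − 72.715) + 239870 × (650 − 54)] × 10⁻⁶ = 879.71 + 142.96 = 1022.67 kN·m.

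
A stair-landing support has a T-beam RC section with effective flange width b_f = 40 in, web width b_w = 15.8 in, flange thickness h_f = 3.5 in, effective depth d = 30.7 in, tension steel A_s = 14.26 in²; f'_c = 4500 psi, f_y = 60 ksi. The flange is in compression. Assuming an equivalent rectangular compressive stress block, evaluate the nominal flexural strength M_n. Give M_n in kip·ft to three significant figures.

Tension: T = A_s f_y = 14.26 × 60 = 855.6 kips.
Try a within the flange: a = T/(0.85 f'_c b_f) = 855.6/(0.85 × 4.5 × 40) = 5.592 in.
a = 5.592 > h_f = 3.5 in: the block extends into the web. Split into flange-overhang and web parts.
C_f = 0.85 f'_c (b_f − b_w) h_f = 0.85 × 4.5 × (40 − 15.8) × 3.5 = 324.0 kips.
Remaining web compression depth: a_w = (T − C_f)/(0.85 f'_c b_w) = (855.6 − 324.0)/(0.85 × 4.5 × 15.8) = 8.796 in.
M_n = C_f(d − h_f/2) + (T − C_f)(d − a_w/2) = 324.0 × (30.7 − 1.75) + 531.6 × (30.7 − 4.398) = 9379.8 + 13982.1 = 23361.9 kip·in.
M_n = 23361.9/12 = 1946.83 kip·ft.

M_n ≈ 1950 kip·ft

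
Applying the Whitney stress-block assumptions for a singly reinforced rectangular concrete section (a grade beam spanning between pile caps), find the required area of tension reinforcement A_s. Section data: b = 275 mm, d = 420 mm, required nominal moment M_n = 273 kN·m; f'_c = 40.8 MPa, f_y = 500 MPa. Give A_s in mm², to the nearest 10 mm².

With M_n = 0.85 f'_c a b (d − a/2), solve the quadratic for a:
a = d − √(d² − 2M_n/(0.85 f'_c b)) = 420 − √(420² − 2 × 273×10⁶/(0.85 × 40.8 × 275)) = 74.82 mm.
A_s = 0.85 f'_c a b / f_y = 0.85 × 40.8 × 74.82 × 275 / 500 = 1427.1 mm².

A_s ≈ 1430 mm²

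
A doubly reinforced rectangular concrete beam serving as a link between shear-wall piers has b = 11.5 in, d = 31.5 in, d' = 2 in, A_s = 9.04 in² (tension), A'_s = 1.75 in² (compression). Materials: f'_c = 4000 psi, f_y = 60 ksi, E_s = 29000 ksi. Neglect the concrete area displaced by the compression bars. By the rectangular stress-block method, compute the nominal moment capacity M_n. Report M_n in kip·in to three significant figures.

M_n ≈ 14400 kip·in

Assume both steels yield.
a = (A_s − A'_s) f_y/(0.85 f'_c b) = (9.04 − 1.75) × 60/(0.85 × 4 × 11.5) = 11.187 in.
c = a/β₁ = 11.187/0.85 = 13.161 in; ε'_s = 0.003(c − d')/c = 0.0025 ≥ ε_y = 0.0021, so the compression steel yields.
M_n = (A_s − A'_s) f_y (d − a/2) + A'_s f_y (d − d') = 437.4 × (31.5 − 5.5935) + 105 × (31.5 − 2) = 11331.5 + 3097.5 = 14429.0 kip·in.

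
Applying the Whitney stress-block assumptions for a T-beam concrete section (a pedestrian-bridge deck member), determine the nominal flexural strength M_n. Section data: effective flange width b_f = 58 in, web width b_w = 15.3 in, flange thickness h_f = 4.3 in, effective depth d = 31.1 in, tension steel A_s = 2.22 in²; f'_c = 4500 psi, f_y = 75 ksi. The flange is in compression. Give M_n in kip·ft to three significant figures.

Tension: T = A_s f_y = 2.22 × 75 = 166.5 kips.
Try a within the flange: a = T/(0.85 f'_c b_f) = 166.5/(0.85 × 4.5 × 58) = 0.751 in.
Since a = 0.751 ≤ h_f = 4.3 in, the stress block lies entirely in the flange; analyse as a rectangular beam of width b_f.
M_n = T(d − a/2) = 166.5 × (31.1 − 0.3755) = 5115.6 kip·in.
M_n = 5115.6/12 = 426.30 kip·ft.

M_n ≈ 426 kip·ft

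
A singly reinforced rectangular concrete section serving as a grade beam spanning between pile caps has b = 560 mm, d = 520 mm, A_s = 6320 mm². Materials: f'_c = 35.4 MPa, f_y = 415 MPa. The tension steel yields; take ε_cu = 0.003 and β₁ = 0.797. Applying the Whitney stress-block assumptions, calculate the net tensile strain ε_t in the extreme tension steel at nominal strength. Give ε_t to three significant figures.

ε_t ≈ 0.00499

a = A_s f_y/(0.85 f'_c b) = 155.65 mm.
β₁ = 0.797, so c = a/β₁ = 155.65/0.797 = 195.29 mm.
From the linear strain diagram with ε_cu = 0.003: ε_t = 0.003 (d − c)/c = 0.003 × (520 − 195.29)/195.29 = 0.00499.
ε_t is between 0.004 and 0.005 — transition zone.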